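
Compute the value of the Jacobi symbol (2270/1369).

1

(2270/1369)
  = (901/1369)    [2270 ≡ 901 mod 1369]
  = (1369/901)    [QR: 901 ≡ 1 mod 4, sign kept]
  = (468/901)    [1369 ≡ 468 mod 901]
  = (117/901)    [901 ≡ 5 mod 8 ⇒ (2/901)^2 = +1]
  = (901/117)    [QR: 117 ≡ 1 mod 4, sign kept]
  = (82/117)    [901 ≡ 82 mod 117]
  = -(41/117)    [117 ≡ 5 mod 8 ⇒ (2/117) = -1]
  = -(117/41)    [QR: 41 ≡ 1 mod 4, sign kept]
  = -(35/41)    [117 ≡ 35 mod 41]
  = -(41/35)    [QR: 41 ≡ 1 mod 4, sign kept]
  = -(6/35)    [41 ≡ 6 mod 35]
  = (3/35)    [35 ≡ 3 mod 8 ⇒ (2/35) = -1]
  = -(35/3)    [QR: both ≡ 3 mod 4, sign flips]
  = -(2/3)    [35 ≡ 2 mod 3]
  = (1/3)    [3 ≡ 3 mod 8 ⇒ (2/3) = -1]
  = 1    [(1/3) = 1]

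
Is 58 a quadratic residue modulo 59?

no

(58/59)
  = -(29/59)    [59 ≡ 3 mod 8 ⇒ (2/59) = -1]
  = -(59/29)    [QR: 29 ≡ 1 mod 4, sign kept]
  = -(1/29)    [59 ≡ 1 mod 29]
  = -1    [(1/29) = 1]
The Legendre symbol is -1, so x^2 ≡ 58 (mod 59) has no solution.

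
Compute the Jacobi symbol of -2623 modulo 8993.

-1

Reduce the numerator: -2623 ≡ 6370 (mod 8993), so (-2623|8993) = (6370|8993).
Factor out 2: 6370 = 2·3185. Since 8993 ≡ 1 (mod 8), (2|8993) = +1. Now have (3185|8993).
3185 ≡ 1 (mod 4), so quadratic reciprocity gives (3185|8993) = (8993|3185). Reduce: 8993 ≡ 2623 (mod 3185). Now have (2623|3185).
3185 ≡ 1 (mod 4), so quadratic reciprocity gives (2623|3185) = (3185|2623). Reduce: 3185 ≡ 562 (mod 2623). Now have (562|2623).
Factor out 2: 562 = 2·281. Since 2623 ≡ 7 (mod 8), (2|2623) = +1. Now have (281|2623).
281 ≡ 1 (mod 4), so quadratic reciprocity gives (281|2623) = (2623|281). Reduce: 2623 ≡ 94 (mod 281). Now have (94|281).
Factor out 2: 94 = 2·47. Since 281 ≡ 1 (mod 8), (2|281) = +1. Now have (47|281).
281 ≡ 1 (mod 4), so quadratic reciprocity gives (47|281) = (281|47). Reduce: 281 ≡ 46 (mod 47). Now have (46|47).
Factor out 2: 46 = 2·23. Since 47 ≡ 7 (mod 8), (2|47) = +1. Now have (23|47).
Both 23 ≡ 3 and 47 ≡ 3 (mod 4), so reciprocity gives (23|47) = -(47|23). Reduce: 47 ≡ 1 (mod 23). Now have -(1|23).
(1|23) = 1. Collecting the sign factors: -1.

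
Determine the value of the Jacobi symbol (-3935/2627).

Pull out -1: (-3935/2627) = (-1/2627)·(3935/2627). Since 2627 ≡ 3 (mod 4), (-1/2627) = -1. Now have -(3935/2627).
Reduce the numerator: 3935 ≡ 1308 (mod 2627), so (3935/2627) = (1308/2627).
Factor out 2: 1308 = 2^2·327. Since 2627 ≡ 3 (mod 8), (2/2627) = -1, and (2/2627)^2 = +1. Now have -(327/2627).
Both 327 ≡ 3 and 2627 ≡ 3 (mod 4), so reciprocity gives (327/2627) = -(2627/327). Reduce: 2627 ≡ 11 (mod 327). Now have (11/327).
Both 11 ≡ 3 and 327 ≡ 3 (mod 4), so reciprocity gives (11/327) = -(327/11). Reduce: 327 ≡ 8 (mod 11). Now have -(8/11).
Factor out 2: 8 = 2^3. Since 11 ≡ 3 (mod 8), (2/11) = -1, and (2/11)^3 = -1. Now have (1/11).
(1/11) = 1. Collecting the sign factors: 1.

1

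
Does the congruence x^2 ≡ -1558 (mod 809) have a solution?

no

Reduce the numerator: -1558 ≡ 60 (mod 809), so (-1558/809) = (60/809).
Factor out 2: 60 = 2^2·15. Since 809 ≡ 1 (mod 8), (2/809) = +1, and (2/809)^2 = +1. Now have (15/809).
809 ≡ 1 (mod 4), so quadratic reciprocity gives (15/809) = (809/15). Reduce: 809 ≡ 14 (mod 15). Now have (14/15).
Factor out 2: 14 = 2·7. Since 15 ≡ 7 (mod 8), (2/15) = +1. Now have (7/15).
Both 7 ≡ 3 and 15 ≡ 3 (mod 4), so reciprocity gives (7/15) = -(15/7). Reduce: 15 ≡ 1 (mod 7). Now have -(1/7).
(1/7) = 1. Collecting the sign factors: -1.
(-1558/809) = -1, and 809 is prime, so -1558 is not a quadratic residue mod 809.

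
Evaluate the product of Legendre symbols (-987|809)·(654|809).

-1

By multiplicativity, (-987·654|809) = (-987|809)·(654|809).
First factor (-987|809):
(-987|809)
  = (987|809)    [809 ≡ 1 mod 4 ⇒ (-1|809) = +1]
  = (178|809)    [987 ≡ 178 mod 809]
  = (89|809)    [809 ≡ 1 mod 8 ⇒ (2|809) = +1]
  = (809|89)    [QR: 89 ≡ 1 mod 4, sign kept]
  = (8|89)    [809 ≡ 8 mod 89]
  = (1|89)    [89 ≡ 1 mod 8 ⇒ (2|89)^3 = +1]
  = 1    [(1|89) = 1]
Second factor (654|809):
(654|809)
  = (327|809)    [809 ≡ 1 mod 8 ⇒ (2|809) = +1]
  = (809|327)    [QR: 809 ≡ 1 mod 4, sign kept]
  = (155|327)    [809 ≡ 155 mod 327]
  = -(327|155)    [QR: both ≡ 3 mod 4, sign flips]
  = -(17|155)    [327 ≡ 17 mod 155]
  = -(155|17)    [QR: 17 ≡ 1 mod 4, sign kept]
  = -(2|17)    [155 ≡ 2 mod 17]
  = -(1|17)    [17 ≡ 1 mod 8 ⇒ (2|17) = +1]
  = -1    [(1|17) = 1]
Product: (1)·(-1) = -1.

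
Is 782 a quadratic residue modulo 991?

yes

Factor out 2: 782 = 2·391. Since 991 ≡ 7 (mod 8), (2|991) = +1. Now have (391|991).
Both 391 ≡ 3 and 991 ≡ 3 (mod 4), so reciprocity gives (391|991) = -(991|391). Reduce: 991 ≡ 209 (mod 391). Now have -(209|391).
209 ≡ 1 (mod 4), so quadratic reciprocity gives (209|391) = (391|209). Reduce: 391 ≡ 182 (mod 209). Now have -(182|209).
Factor out 2: 182 = 2·91. Since 209 ≡ 1 (mod 8), (2|209) = +1. Now have -(91|209).
209 ≡ 1 (mod 4), so quadratic reciprocity gives (91|209) = (209|91). Reduce: 209 ≡ 27 (mod 91). Now have -(27|91).
Both 27 ≡ 3 and 91 ≡ 3 (mod 4), so reciprocity gives (27|91) = -(91|27). Reduce: 91 ≡ 10 (mod 27). Now have (10|27).
Factor out 2: 10 = 2·5. Since 27 ≡ 3 (mod 8), (2|27) = -1. Now have -(5|27).
5 ≡ 1 (mod 4), so quadratic reciprocity gives (5|27) = (27|5). Reduce: 27 ≡ 2 (mod 5). Now have -(2|5).
Factor out 2: 2 = 2. Since 5 ≡ 5 (mod 8), (2|5) = -1. Now have (1|5).
(1|5) = 1. Collecting the sign factors: 1.
(782|991) = 1, and 991 is prime, so 782 is a quadratic residue mod 991.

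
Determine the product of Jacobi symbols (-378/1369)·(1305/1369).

1

By multiplicativity, (-378·1305/1369) = (-378/1369)·(1305/1369).
First factor (-378/1369):
Reduce the numerator: -378 ≡ 991 (mod 1369), so (-378/1369) = (991/1369).
1369 ≡ 1 (mod 4), so quadratic reciprocity gives (991/1369) = (1369/991). Reduce: 1369 ≡ 378 (mod 991). Now have (378/991).
Factor out 2: 378 = 2·189. Since 991 ≡ 7 (mod 8), (2/991) = +1. Now have (189/991).
189 ≡ 1 (mod 4), so quadratic reciprocity gives (189/991) = (991/189). Reduce: 991 ≡ 46 (mod 189). Now have (46/189).
Factor out 2: 46 = 2·23. Since 189 ≡ 5 (mod 8), (2/189) = -1. Now have -(23/189).
189 ≡ 1 (mod 4), so quadratic reciprocity gives (23/189) = (189/23). Reduce: 189 ≡ 5 (mod 23). Now have -(5/23).
5 ≡ 1 (mod 4), so quadratic reciprocity gives (5/23) = (23/5). Reduce: 23 ≡ 3 (mod 5). Now have -(3/5).
5 ≡ 1 (mod 4), so quadratic reciprocity gives (3/5) = (5/3). Reduce: 5 ≡ 2 (mod 3). Now have -(2/3).
Factor out 2: 2 = 2. Since 3 ≡ 3 (mod 8), (2/3) = -1. Now have (1/3).
(1/3) = 1. Collecting the sign factors: 1.
Second factor (1305/1369):
1305 ≡ 1 (mod 4), so quadratic reciprocity gives (1305/1369) = (1369/1305). Reduce: 1369 ≡ 64 (mod 1305). Now have (64/1305).
Factor out 2: 64 = 2^6. Since 1305 ≡ 1 (mod 8), (2/1305) = +1, and (2/1305)^6 = +1. Now have (1/1305).
(1/1305) = 1. Collecting the sign factors: 1.
Product: (1)·(1) = 1.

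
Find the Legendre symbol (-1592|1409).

1

(-1592|1409)
  = (1226|1409)    [-1592 ≡ 1226 mod 1409]
  = (613|1409)    [1409 ≡ 1 mod 8 ⇒ (2|1409) = +1]
  = (1409|613)    [QR: 613 ≡ 1 mod 4, sign kept]
  = (183|613)    [1409 ≡ 183 mod 613]
  = (613|183)    [QR: 613 ≡ 1 mod 4, sign kept]
  = (64|183)    [613 ≡ 64 mod 183]
  = (1|183)    [183 ≡ 7 mod 8 ⇒ (2|183)^6 = +1]
  = 1    [(1|183) = 1]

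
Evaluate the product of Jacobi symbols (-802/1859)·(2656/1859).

By multiplicativity, (-802·2656/1859) = (-802/1859)·(2656/1859).
First factor (-802/1859):
(-802/1859)
  = (1057/1859)    [-802 ≡ 1057 mod 1859]
  = (1859/1057)    [QR: 1057 ≡ 1 mod 4, sign kept]
  = (802/1057)    [1859 ≡ 802 mod 1057]
  = (401/1057)    [1057 ≡ 1 mod 8 ⇒ (2/1057) = +1]
  = (1057/401)    [QR: 401 ≡ 1 mod 4, sign kept]
  = (255/401)    [1057 ≡ 255 mod 401]
  = (401/255)    [QR: 401 ≡ 1 mod 4, sign kept]
  = (146/255)    [401 ≡ 146 mod 255]
  = (73/255)    [255 ≡ 7 mod 8 ⇒ (2/255) = +1]
  = (255/73)    [QR: 73 ≡ 1 mod 4, sign kept]
  = (36/73)    [255 ≡ 36 mod 73]
  = (9/73)    [73 ≡ 1 mod 8 ⇒ (2/73)^2 = +1]
  = (73/9)    [QR: 9 ≡ 1 mod 4, sign kept]
  = (1/9)    [73 ≡ 1 mod 9]
  = 1    [(1/9) = 1]
Second factor (2656/1859):
(2656/1859)
  = (797/1859)    [2656 ≡ 797 mod 1859]
  = (1859/797)    [QR: 797 ≡ 1 mod 4, sign kept]
  = (265/797)    [1859 ≡ 265 mod 797]
  = (797/265)    [QR: 265 ≡ 1 mod 4, sign kept]
  = (2/265)    [797 ≡ 2 mod 265]
  = (1/265)    [265 ≡ 1 mod 8 ⇒ (2/265) = +1]
  = 1    [(1/265) = 1]
Product: (1)·(1) = 1.

1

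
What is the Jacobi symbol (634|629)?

(634|629)
  = (5|629)    [634 ≡ 5 mod 629]
  = (629|5)    [QR: 5 ≡ 1 mod 4, sign kept]
  = (4|5)    [629 ≡ 4 mod 5]
  = (1|5)    [5 ≡ 5 mod 8 ⇒ (2|5)^2 = +1]
  = 1    [(1|5) = 1]

1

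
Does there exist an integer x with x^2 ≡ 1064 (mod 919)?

yes

(1064|919)
  = (145|919)    [1064 ≡ 145 mod 919]
  = (919|145)    [QR: 145 ≡ 1 mod 4, sign kept]
  = (49|145)    [919 ≡ 49 mod 145]
  = (145|49)    [QR: 49 ≡ 1 mod 4, sign kept]
  = (47|49)    [145 ≡ 47 mod 49]
  = (49|47)    [QR: 49 ≡ 1 mod 4, sign kept]
  = (2|47)    [49 ≡ 2 mod 47]
  = (1|47)    [47 ≡ 7 mod 8 ⇒ (2|47) = +1]
  = 1    [(1|47) = 1]
The Legendre symbol is 1, so x^2 ≡ 1064 (mod 919) has solution.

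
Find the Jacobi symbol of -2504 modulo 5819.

1

Pull out -1: (-2504/5819) = (-1/5819)·(2504/5819). Since 5819 ≡ 3 (mod 4), (-1/5819) = -1. Now have -(2504/5819).
Factor out 2: 2504 = 2^3·313. Since 5819 ≡ 3 (mod 8), (2/5819) = -1, and (2/5819)^3 = -1. Now have (313/5819).
313 ≡ 1 (mod 4), so quadratic reciprocity gives (313/5819) = (5819/313). Reduce: 5819 ≡ 185 (mod 313). Now have (185/313).
185 ≡ 1 (mod 4), so quadratic reciprocity gives (185/313) = (313/185). Reduce: 313 ≡ 128 (mod 185). Now have (128/185).
Factor out 2: 128 = 2^7. Since 185 ≡ 1 (mod 8), (2/185) = +1, and (2/185)^7 = +1. Now have (1/185).
(1/185) = 1. Collecting the sign factors: 1.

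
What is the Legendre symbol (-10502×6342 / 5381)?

1

By multiplicativity, (-10502·6342 / 5381) = (-10502 / 5381)·(6342 / 5381).
First factor (-10502 / 5381):
(-10502 / 5381)
  = (260 / 5381)    [-10502 ≡ 260 mod 5381]
  = (65 / 5381)    [5381 ≡ 5 mod 8 ⇒ (2 / 5381)^2 = +1]
  = (5381 / 65)    [QR: 65 ≡ 1 mod 4, sign kept]
  = (51 / 65)    [5381 ≡ 51 mod 65]
  = (65 / 51)    [QR: 65 ≡ 1 mod 4, sign kept]
  = (14 / 51)    [65 ≡ 14 mod 51]
  = -(7 / 51)    [51 ≡ 3 mod 8 ⇒ (2 / 51) = -1]
  = (51 / 7)    [QR: both ≡ 3 mod 4, sign flips]
  = (2 / 7)    [51 ≡ 2 mod 7]
  = (1 / 7)    [7 ≡ 7 mod 8 ⇒ (2 / 7) = +1]
  = 1    [(1 / 7) = 1]
Second factor (6342 / 5381):
(6342 / 5381)
  = (961 / 5381)    [6342 ≡ 961 mod 5381]
  = (5381 / 961)    [QR: 961 ≡ 1 mod 4, sign kept]
  = (576 / 961)    [5381 ≡ 576 mod 961]
  = (9 / 961)    [961 ≡ 1 mod 8 ⇒ (2 / 961)^6 = +1]
  = (961 / 9)    [QR: 9 ≡ 1 mod 4, sign kept]
  = (7 / 9)    [961 ≡ 7 mod 9]
  = (9 / 7)    [QR: 9 ≡ 1 mod 4, sign kept]
  = (2 / 7)    [9 ≡ 2 mod 7]
  = (1 / 7)    [7 ≡ 7 mod 8 ⇒ (2 / 7) = +1]
  = 1    [(1 / 7) = 1]
Product: (1)·(1) = 1.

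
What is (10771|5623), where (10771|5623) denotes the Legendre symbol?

-1

(10771|5623)
  = (5148|5623)    [10771 ≡ 5148 mod 5623]
  = (1287|5623)    [5623 ≡ 7 mod 8 ⇒ (2|5623)^2 = +1]
  = -(5623|1287)    [QR: both ≡ 3 mod 4, sign flips]
  = -(475|1287)    [5623 ≡ 475 mod 1287]
  = (1287|475)    [QR: both ≡ 3 mod 4, sign flips]
  = (337|475)    [1287 ≡ 337 mod 475]
  = (475|337)    [QR: 337 ≡ 1 mod 4, sign kept]
  = (138|337)    [475 ≡ 138 mod 337]
  = (69|337)    [337 ≡ 1 mod 8 ⇒ (2|337) = +1]
  = (337|69)    [QR: 69 ≡ 1 mod 4, sign kept]
  = (61|69)    [337 ≡ 61 mod 69]
  = (69|61)    [QR: 61 ≡ 1 mod 4, sign kept]
  = (8|61)    [69 ≡ 8 mod 61]
  = -(1|61)    [61 ≡ 5 mod 8 ⇒ (2|61)^3 = -1]
  = -1    [(1|61) = 1]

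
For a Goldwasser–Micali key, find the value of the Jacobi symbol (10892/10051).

1

Reduce the numerator: 10892 ≡ 841 (mod 10051), so (10892/10051) = (841/10051).
841 ≡ 1 (mod 4), so quadratic reciprocity gives (841/10051) = (10051/841). Reduce: 10051 ≡ 800 (mod 841). Now have (800/841).
Factor out 2: 800 = 2^5·25. Since 841 ≡ 1 (mod 8), (2/841) = +1, and (2/841)^5 = +1. Now have (25/841).
25 ≡ 1 (mod 4), so quadratic reciprocity gives (25/841) = (841/25). Reduce: 841 ≡ 16 (mod 25). Now have (16/25).
Factor out 2: 16 = 2^4. Since 25 ≡ 1 (mod 8), (2/25) = +1, and (2/25)^4 = +1. Now have (1/25).
(1/25) = 1. Collecting the sign factors: 1.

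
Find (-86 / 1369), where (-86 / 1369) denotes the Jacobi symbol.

(-86 / 1369)
  = (86 / 1369)    [1369 ≡ 1 mod 4 ⇒ (-1 / 1369) = +1]
  = (43 / 1369)    [1369 ≡ 1 mod 8 ⇒ (2 / 1369) = +1]
  = (1369 / 43)    [QR: 1369 ≡ 1 mod 4, sign kept]
  = (36 / 43)    [1369 ≡ 36 mod 43]
  = (9 / 43)    [43 ≡ 3 mod 8 ⇒ (2 / 43)^2 = +1]
  = (43 / 9)    [QR: 9 ≡ 1 mod 4, sign kept]
  = (7 / 9)    [43 ≡ 7 mod 9]
  = (9 / 7)    [QR: 9 ≡ 1 mod 4, sign kept]
  = (2 / 7)    [9 ≡ 2 mod 7]
  = (1 / 7)    [7 ≡ 7 mod 8 ⇒ (2 / 7) = +1]
  = 1    [(1 / 7) = 1]

1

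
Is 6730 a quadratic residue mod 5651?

Reduce the numerator: 6730 ≡ 1079 (mod 5651), so (6730|5651) = (1079|5651).
Both 1079 ≡ 3 and 5651 ≡ 3 (mod 4), so reciprocity gives (1079|5651) = -(5651|1079). Reduce: 5651 ≡ 256 (mod 1079). Now have -(256|1079).
Factor out 2: 256 = 2^8. Since 1079 ≡ 7 (mod 8), (2|1079) = +1, and (2|1079)^8 = +1. Now have -(1|1079).
(1|1079) = 1. Collecting the sign factors: -1.
(6730|5651) = -1, and 5651 is prime, so 6730 is not a quadratic residue mod 5651.

no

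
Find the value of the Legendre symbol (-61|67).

1

Reduce the numerator: -61 ≡ 6 (mod 67), so (-61|67) = (6|67).
Factor out 2: 6 = 2·3. Since 67 ≡ 3 (mod 8), (2|67) = -1. Now have -(3|67).
Both 3 ≡ 3 and 67 ≡ 3 (mod 4), so reciprocity gives (3|67) = -(67|3). Reduce: 67 ≡ 1 (mod 3). Now have (1|3).
(1|3) = 1. Collecting the sign factors: 1.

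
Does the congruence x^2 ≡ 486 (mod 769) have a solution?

Factor out 2: 486 = 2·243. Since 769 ≡ 1 (mod 8), (2/769) = +1. Now have (243/769).
769 ≡ 1 (mod 4), so quadratic reciprocity gives (243/769) = (769/243). Reduce: 769 ≡ 40 (mod 243). Now have (40/243).
Factor out 2: 40 = 2^3·5. Since 243 ≡ 3 (mod 8), (2/243) = -1, and (2/243)^3 = -1. Now have -(5/243).
5 ≡ 1 (mod 4), so quadratic reciprocity gives (5/243) = (243/5). Reduce: 243 ≡ 3 (mod 5). Now have -(3/5).
5 ≡ 1 (mod 4), so quadratic reciprocity gives (3/5) = (5/3). Reduce: 5 ≡ 2 (mod 3). Now have -(2/3).
Factor out 2: 2 = 2. Since 3 ≡ 3 (mod 8), (2/3) = -1. Now have (1/3).
(1/3) = 1. Collecting the sign factors: 1.
The Legendre symbol is 1, so x^2 ≡ 486 (mod 769) has solution.

yes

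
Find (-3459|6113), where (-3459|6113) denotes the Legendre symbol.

-1

Reduce the numerator: -3459 ≡ 2654 (mod 6113), so (-3459|6113) = (2654|6113).
Factor out 2: 2654 = 2·1327. Since 6113 ≡ 1 (mod 8), (2|6113) = +1. Now have (1327|6113).
6113 ≡ 1 (mod 4), so quadratic reciprocity gives (1327|6113) = (6113|1327). Reduce: 6113 ≡ 805 (mod 1327). Now have (805|1327).
805 ≡ 1 (mod 4), so quadratic reciprocity gives (805|1327) = (1327|805). Reduce: 1327 ≡ 522 (mod 805). Now have (522|805).
Factor out 2: 522 = 2·261. Since 805 ≡ 5 (mod 8), (2|805) = -1. Now have -(261|805).
261 ≡ 1 (mod 4), so quadratic reciprocity gives (261|805) = (805|261). Reduce: 805 ≡ 22 (mod 261). Now have -(22|261).
Factor out 2: 22 = 2·11. Since 261 ≡ 5 (mod 8), (2|261) = -1. Now have (11|261).
261 ≡ 1 (mod 4), so quadratic reciprocity gives (11|261) = (261|11). Reduce: 261 ≡ 8 (mod 11). Now have (8|11).
Factor out 2: 8 = 2^3. Since 11 ≡ 3 (mod 8), (2|11) = -1, and (2|11)^3 = -1. Now have -(1|11).
(1|11) = 1. Collecting the sign factors: -1.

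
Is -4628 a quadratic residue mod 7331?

Pull out -1: (-4628/7331) = (-1/7331)·(4628/7331). Since 7331 ≡ 3 (mod 4), (-1/7331) = -1. Now have -(4628/7331).
Factor out 2: 4628 = 2^2·1157. Since 7331 ≡ 3 (mod 8), (2/7331) = -1, and (2/7331)^2 = +1. Now have -(1157/7331).
1157 ≡ 1 (mod 4), so quadratic reciprocity gives (1157/7331) = (7331/1157). Reduce: 7331 ≡ 389 (mod 1157). Now have -(389/1157).
389 ≡ 1 (mod 4), so quadratic reciprocity gives (389/1157) = (1157/389). Reduce: 1157 ≡ 379 (mod 389). Now have -(379/389).
389 ≡ 1 (mod 4), so quadratic reciprocity gives (379/389) = (389/379). Reduce: 389 ≡ 10 (mod 379). Now have -(10/379).
Factor out 2: 10 = 2·5. Since 379 ≡ 3 (mod 8), (2/379) = -1. Now have (5/379).
5 ≡ 1 (mod 4), so quadratic reciprocity gives (5/379) = (379/5). Reduce: 379 ≡ 4 (mod 5). Now have (4/5).
Factor out 2: 4 = 2^2. Since 5 ≡ 5 (mod 8), (2/5) = -1, and (2/5)^2 = +1. Now have (1/5).
(1/5) = 1. Collecting the sign factors: 1.
The Legendre symbol is 1, so x^2 ≡ -4628 (mod 7331) has solution.

yes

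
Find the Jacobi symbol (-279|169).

Pull out -1: (-279|169) = (-1|169)·(279|169). Since 169 ≡ 1 (mod 4), (-1|169) = +1. Now have (279|169).
Reduce the numerator: 279 ≡ 110 (mod 169), so (279|169) = (110|169).
Factor out 2: 110 = 2·55. Since 169 ≡ 1 (mod 8), (2|169) = +1. Now have (55|169).
169 ≡ 1 (mod 4), so quadratic reciprocity gives (55|169) = (169|55). Reduce: 169 ≡ 4 (mod 55). Now have (4|55).
Factor out 2: 4 = 2^2. Since 55 ≡ 7 (mod 8), (2|55) = +1, and (2|55)^2 = +1. Now have (1|55).
(1|55) = 1. Collecting the sign factors: 1.

1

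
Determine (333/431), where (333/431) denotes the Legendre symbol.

333 ≡ 1 (mod 4), so quadratic reciprocity gives (333/431) = (431/333). Reduce: 431 ≡ 98 (mod 333). Now have (98/333).
Factor out 2: 98 = 2·49. Since 333 ≡ 5 (mod 8), (2/333) = -1. Now have -(49/333).
49 ≡ 1 (mod 4), so quadratic reciprocity gives (49/333) = (333/49). Reduce: 333 ≡ 39 (mod 49). Now have -(39/49).
49 ≡ 1 (mod 4), so quadratic reciprocity gives (39/49) = (49/39). Reduce: 49 ≡ 10 (mod 39). Now have -(10/39).
Factor out 2: 10 = 2·5. Since 39 ≡ 7 (mod 8), (2/39) = +1. Now have -(5/39).
5 ≡ 1 (mod 4), so quadratic reciprocity gives (5/39) = (39/5). Reduce: 39 ≡ 4 (mod 5). Now have -(4/5).
Factor out 2: 4 = 2^2. Since 5 ≡ 5 (mod 8), (2/5) = -1, and (2/5)^2 = +1. Now have -(1/5).
(1/5) = 1. Collecting the sign factors: -1.

-1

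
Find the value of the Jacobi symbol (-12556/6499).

(-12556/6499)
  = -(12556/6499)    [6499 ≡ 3 mod 4 ⇒ (-1/6499) = -1]
  = -(6057/6499)    [12556 ≡ 6057 mod 6499]
  = -(6499/6057)    [QR: 6057 ≡ 1 mod 4, sign kept]
  = -(442/6057)    [6499 ≡ 442 mod 6057]
  = -(221/6057)    [6057 ≡ 1 mod 8 ⇒ (2/6057) = +1]
  = -(6057/221)    [QR: 221 ≡ 1 mod 4, sign kept]
  = -(90/221)    [6057 ≡ 90 mod 221]
  = (45/221)    [221 ≡ 5 mod 8 ⇒ (2/221) = -1]
  = (221/45)    [QR: 45 ≡ 1 mod 4, sign kept]
  = (41/45)    [221 ≡ 41 mod 45]
  = (45/41)    [QR: 41 ≡ 1 mod 4, sign kept]
  = (4/41)    [45 ≡ 4 mod 41]
  = (1/41)    [41 ≡ 1 mod 8 ⇒ (2/41)^2 = +1]
  = 1    [(1/41) = 1]

1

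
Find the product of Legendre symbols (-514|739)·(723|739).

-1

By multiplicativity, (-514·723|739) = (-514|739)·(723|739).
First factor (-514|739):
Reduce the numerator: -514 ≡ 225 (mod 739), so (-514|739) = (225|739).
225 ≡ 1 (mod 4), so quadratic reciprocity gives (225|739) = (739|225). Reduce: 739 ≡ 64 (mod 225). Now have (64|225).
Factor out 2: 64 = 2^6. Since 225 ≡ 1 (mod 8), (2|225) = +1, and (2|225)^6 = +1. Now have (1|225).
(1|225) = 1. Collecting the sign factors: 1.
Second factor (723|739):
Both 723 ≡ 3 and 739 ≡ 3 (mod 4), so reciprocity gives (723|739) = -(739|723). Reduce: 739 ≡ 16 (mod 723). Now have -(16|723).
Factor out 2: 16 = 2^4. Since 723 ≡ 3 (mod 8), (2|723) = -1, and (2|723)^4 = +1. Now have -(1|723).
(1|723) = 1. Collecting the sign factors: -1.
Product: (1)·(-1) = -1.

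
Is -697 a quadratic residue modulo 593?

no

(-697/593)
  = (489/593)    [-697 ≡ 489 mod 593]
  = (593/489)    [QR: 489 ≡ 1 mod 4, sign kept]
  = (104/489)    [593 ≡ 104 mod 489]
  = (13/489)    [489 ≡ 1 mod 8 ⇒ (2/489)^3 = +1]
  = (489/13)    [QR: 13 ≡ 1 mod 4, sign kept]
  = (8/13)    [489 ≡ 8 mod 13]
  = -(1/13)    [13 ≡ 5 mod 8 ⇒ (2/13)^3 = -1]
  = -1    [(1/13) = 1]
The Legendre symbol is -1, so x^2 ≡ -697 (mod 593) has no solution.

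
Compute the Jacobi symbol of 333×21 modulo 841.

1

By multiplicativity, (333·21/841) = (333/841)·(21/841).
First factor (333/841):
333 ≡ 1 (mod 4), so quadratic reciprocity gives (333/841) = (841/333). Reduce: 841 ≡ 175 (mod 333). Now have (175/333).
333 ≡ 1 (mod 4), so quadratic reciprocity gives (175/333) = (333/175). Reduce: 333 ≡ 158 (mod 175). Now have (158/175).
Factor out 2: 158 = 2·79. Since 175 ≡ 7 (mod 8), (2/175) = +1. Now have (79/175).
Both 79 ≡ 3 and 175 ≡ 3 (mod 4), so reciprocity gives (79/175) = -(175/79). Reduce: 175 ≡ 17 (mod 79). Now have -(17/79).
17 ≡ 1 (mod 4), so quadratic reciprocity gives (17/79) = (79/17). Reduce: 79 ≡ 11 (mod 17). Now have -(11/17).
17 ≡ 1 (mod 4), so quadratic reciprocity gives (11/17) = (17/11). Reduce: 17 ≡ 6 (mod 11). Now have -(6/11).
Factor out 2: 6 = 2·3. Since 11 ≡ 3 (mod 8), (2/11) = -1. Now have (3/11).
Both 3 ≡ 3 and 11 ≡ 3 (mod 4), so reciprocity gives (3/11) = -(11/3). Reduce: 11 ≡ 2 (mod 3). Now have -(2/3).
Factor out 2: 2 = 2. Since 3 ≡ 3 (mod 8), (2/3) = -1. Now have (1/3).
(1/3) = 1. Collecting the sign factors: 1.
Second factor (21/841):
21 ≡ 1 (mod 4), so quadratic reciprocity gives (21/841) = (841/21). Reduce: 841 ≡ 1 (mod 21). Now have (1/21).
(1/21) = 1. Collecting the sign factors: 1.
Product: (1)·(1) = 1.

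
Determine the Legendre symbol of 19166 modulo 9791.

Reduce the numerator: 19166 ≡ 9375 (mod 9791), so (19166|9791) = (9375|9791).
Both 9375 ≡ 3 and 9791 ≡ 3 (mod 4), so reciprocity gives (9375|9791) = -(9791|9375). Reduce: 9791 ≡ 416 (mod 9375). Now have -(416|9375).
Factor out 2: 416 = 2^5·13. Since 9375 ≡ 7 (mod 8), (2|9375) = +1, and (2|9375)^5 = +1. Now have -(13|9375).
13 ≡ 1 (mod 4), so quadratic reciprocity gives (13|9375) = (9375|13). Reduce: 9375 ≡ 2 (mod 13). Now have -(2|13).
Factor out 2: 2 = 2. Since 13 ≡ 5 (mod 8), (2|13) = -1. Now have (1|13).
(1|13) = 1. Collecting the sign factors: 1.

1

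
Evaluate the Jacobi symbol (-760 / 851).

1

Pull out -1: (-760 / 851) = (-1 / 851)·(760 / 851). Since 851 ≡ 3 (mod 4), (-1 / 851) = -1. Now have -(760 / 851).
Factor out 2: 760 = 2^3·95. Since 851 ≡ 3 (mod 8), (2 / 851) = -1, and (2 / 851)^3 = -1. Now have (95 / 851).
Both 95 ≡ 3 and 851 ≡ 3 (mod 4), so reciprocity gives (95 / 851) = -(851 / 95). Reduce: 851 ≡ 91 (mod 95). Now have -(91 / 95).
Both 91 ≡ 3 and 95 ≡ 3 (mod 4), so reciprocity gives (91 / 95) = -(95 / 91). Reduce: 95 ≡ 4 (mod 91). Now have (4 / 91).
Factor out 2: 4 = 2^2. Since 91 ≡ 3 (mod 8), (2 / 91) = -1, and (2 / 91)^2 = +1. Now have (1 / 91).
(1 / 91) = 1. Collecting the sign factors: 1.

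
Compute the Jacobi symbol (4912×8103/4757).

By multiplicativity, (4912·8103/4757) = (4912/4757)·(8103/4757).
First factor (4912/4757):
Reduce the numerator: 4912 ≡ 155 (mod 4757), so (4912/4757) = (155/4757).
4757 ≡ 1 (mod 4), so quadratic reciprocity gives (155/4757) = (4757/155). Reduce: 4757 ≡ 107 (mod 155). Now have (107/155).
Both 107 ≡ 3 and 155 ≡ 3 (mod 4), so reciprocity gives (107/155) = -(155/107). Reduce: 155 ≡ 48 (mod 107). Now have -(48/107).
Factor out 2: 48 = 2^4·3. Since 107 ≡ 3 (mod 8), (2/107) = -1, and (2/107)^4 = +1. Now have -(3/107).
Both 3 ≡ 3 and 107 ≡ 3 (mod 4), so reciprocity gives (3/107) = -(107/3). Reduce: 107 ≡ 2 (mod 3). Now have (2/3).
Factor out 2: 2 = 2. Since 3 ≡ 3 (mod 8), (2/3) = -1. Now have -(1/3).
(1/3) = 1. Collecting the sign factors: -1.
Second factor (8103/4757):
Reduce the numerator: 8103 ≡ 3346 (mod 4757), so (8103/4757) = (3346/4757).
Factor out 2: 3346 = 2·1673. Since 4757 ≡ 5 (mod 8), (2/4757) = -1. Now have -(1673/4757).
1673 ≡ 1 (mod 4), so quadratic reciprocity gives (1673/4757) = (4757/1673). Reduce: 4757 ≡ 1411 (mod 1673). Now have -(1411/1673).
1673 ≡ 1 (mod 4), so quadratic reciprocity gives (1411/1673) = (1673/1411). Reduce: 1673 ≡ 262 (mod 1411). Now have -(262/1411).
Factor out 2: 262 = 2·131. Since 1411 ≡ 3 (mod 8), (2/1411) = -1. Now have (131/1411).
Both 131 ≡ 3 and 1411 ≡ 3 (mod 4), so reciprocity gives (131/1411) = -(1411/131). Reduce: 1411 ≡ 101 (mod 131). Now have -(101/131).
101 ≡ 1 (mod 4), so quadratic reciprocity gives (101/131) = (131/101). Reduce: 131 ≡ 30 (mod 101). Now have -(30/101).
Factor out 2: 30 = 2·15. Since 101 ≡ 5 (mod 8), (2/101) = -1. Now have (15/101).
101 ≡ 1 (mod 4), so quadratic reciprocity gives (15/101) = (101/15). Reduce: 101 ≡ 11 (mod 15). Now have (11/15).
Both 11 ≡ 3 and 15 ≡ 3 (mod 4), so reciprocity gives (11/15) = -(15/11). Reduce: 15 ≡ 4 (mod 11). Now have -(4/11).
Factor out 2: 4 = 2^2. Since 11 ≡ 3 (mod 8), (2/11) = -1, and (2/11)^2 = +1. Now have -(1/11).
(1/11) = 1. Collecting the sign factors: -1.
Product: (-1)·(-1) = 1.

1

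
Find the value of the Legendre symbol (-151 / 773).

Reduce the numerator: -151 ≡ 622 (mod 773), so (-151 / 773) = (622 / 773).
Factor out 2: 622 = 2·311. Since 773 ≡ 5 (mod 8), (2 / 773) = -1. Now have -(311 / 773).
773 ≡ 1 (mod 4), so quadratic reciprocity gives (311 / 773) = (773 / 311). Reduce: 773 ≡ 151 (mod 311). Now have -(151 / 311).
Both 151 ≡ 3 and 311 ≡ 3 (mod 4), so reciprocity gives (151 / 311) = -(311 / 151). Reduce: 311 ≡ 9 (mod 151). Now have (9 / 151).
9 ≡ 1 (mod 4), so quadratic reciprocity gives (9 / 151) = (151 / 9). Reduce: 151 ≡ 7 (mod 9). Now have (7 / 9).
9 ≡ 1 (mod 4), so quadratic reciprocity gives (7 / 9) = (9 / 7). Reduce: 9 ≡ 2 (mod 7). Now have (2 / 7).
Factor out 2: 2 = 2. Since 7 ≡ 7 (mod 8), (2 / 7) = +1. Now have (1 / 7).
(1 / 7) = 1. Collecting the sign factors: 1.

1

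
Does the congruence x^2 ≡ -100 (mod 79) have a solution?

no

Pull out -1: (-100/79) = (-1/79)·(100/79). Since 79 ≡ 3 (mod 4), (-1/79) = -1. Now have -(100/79).
Reduce the numerator: 100 ≡ 21 (mod 79), so (100/79) = (21/79).
21 ≡ 1 (mod 4), so quadratic reciprocity gives (21/79) = (79/21). Reduce: 79 ≡ 16 (mod 21). Now have -(16/21).
Factor out 2: 16 = 2^4. Since 21 ≡ 5 (mod 8), (2/21) = -1, and (2/21)^4 = +1. Now have -(1/21).
(1/21) = 1. Collecting the sign factors: -1.
The Legendre symbol is -1, so x^2 ≡ -100 (mod 79) has no solution.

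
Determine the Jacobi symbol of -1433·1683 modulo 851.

-1

By multiplicativity, (-1433·1683/851) = (-1433/851)·(1683/851).
First factor (-1433/851):
Pull out -1: (-1433/851) = (-1/851)·(1433/851). Since 851 ≡ 3 (mod 4), (-1/851) = -1. Now have -(1433/851).
Reduce the numerator: 1433 ≡ 582 (mod 851), so (1433/851) = (582/851).
Factor out 2: 582 = 2·291. Since 851 ≡ 3 (mod 8), (2/851) = -1. Now have (291/851).
Both 291 ≡ 3 and 851 ≡ 3 (mod 4), so reciprocity gives (291/851) = -(851/291). Reduce: 851 ≡ 269 (mod 291). Now have -(269/291).
269 ≡ 1 (mod 4), so quadratic reciprocity gives (269/291) = (291/269). Reduce: 291 ≡ 22 (mod 269). Now have -(22/269).
Factor out 2: 22 = 2·11. Since 269 ≡ 5 (mod 8), (2/269) = -1. Now have (11/269).
269 ≡ 1 (mod 4), so quadratic reciprocity gives (11/269) = (269/11). Reduce: 269 ≡ 5 (mod 11). Now have (5/11).
5 ≡ 1 (mod 4), so quadratic reciprocity gives (5/11) = (11/5). Reduce: 11 ≡ 1 (mod 5). Now have (1/5).
(1/5) = 1. Collecting the sign factors: 1.
Second factor (1683/851):
Reduce the numerator: 1683 ≡ 832 (mod 851), so (1683/851) = (832/851).
Factor out 2: 832 = 2^6·13. Since 851 ≡ 3 (mod 8), (2/851) = -1, and (2/851)^6 = +1. Now have (13/851).
13 ≡ 1 (mod 4), so quadratic reciprocity gives (13/851) = (851/13). Reduce: 851 ≡ 6 (mod 13). Now have (6/13).
Factor out 2: 6 = 2·3. Since 13 ≡ 5 (mod 8), (2/13) = -1. Now have -(3/13).
13 ≡ 1 (mod 4), so quadratic reciprocity gives (3/13) = (13/3). Reduce: 13 ≡ 1 (mod 3). Now have -(1/3).
(1/3) = 1. Collecting the sign factors: -1.
Product: (1)·(-1) = -1.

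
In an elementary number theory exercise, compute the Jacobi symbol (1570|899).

1

Reduce the numerator: 1570 ≡ 671 (mod 899), so (1570|899) = (671|899).
Both 671 ≡ 3 and 899 ≡ 3 (mod 4), so reciprocity gives (671|899) = -(899|671). Reduce: 899 ≡ 228 (mod 671). Now have -(228|671).
Factor out 2: 228 = 2^2·57. Since 671 ≡ 7 (mod 8), (2|671) = +1, and (2|671)^2 = +1. Now have -(57|671).
57 ≡ 1 (mod 4), so quadratic reciprocity gives (57|671) = (671|57). Reduce: 671 ≡ 44 (mod 57). Now have -(44|57).
Factor out 2: 44 = 2^2·11. Since 57 ≡ 1 (mod 8), (2|57) = +1, and (2|57)^2 = +1. Now have -(11|57).
57 ≡ 1 (mod 4), so quadratic reciprocity gives (11|57) = (57|11). Reduce: 57 ≡ 2 (mod 11). Now have -(2|11).
Factor out 2: 2 = 2. Since 11 ≡ 3 (mod 8), (2|11) = -1. Now have (1|11).
(1|11) = 1. Collecting the sign factors: 1.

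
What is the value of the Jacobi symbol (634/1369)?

Factor out 2: 634 = 2·317. Since 1369 ≡ 1 (mod 8), (2/1369) = +1. Now have (317/1369).
317 ≡ 1 (mod 4), so quadratic reciprocity gives (317/1369) = (1369/317). Reduce: 1369 ≡ 101 (mod 317). Now have (101/317).
101 ≡ 1 (mod 4), so quadratic reciprocity gives (101/317) = (317/101). Reduce: 317 ≡ 14 (mod 101). Now have (14/101).
Factor out 2: 14 = 2·7. Since 101 ≡ 5 (mod 8), (2/101) = -1. Now have -(7/101).
101 ≡ 1 (mod 4), so quadratic reciprocity gives (7/101) = (101/7). Reduce: 101 ≡ 3 (mod 7). Now have -(3/7).
Both 3 ≡ 3 and 7 ≡ 3 (mod 4), so reciprocity gives (3/7) = -(7/3). Reduce: 7 ≡ 1 (mod 3). Now have (1/3).
(1/3) = 1. Collecting the sign factors: 1.

1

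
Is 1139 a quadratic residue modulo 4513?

yes

(1139/4513)
  = (4513/1139)    [QR: 4513 ≡ 1 mod 4, sign kept]
  = (1096/1139)    [4513 ≡ 1096 mod 1139]
  = -(137/1139)    [1139 ≡ 3 mod 8 ⇒ (2/1139)^3 = -1]
  = -(1139/137)    [QR: 137 ≡ 1 mod 4, sign kept]
  = -(43/137)    [1139 ≡ 43 mod 137]
  = -(137/43)    [QR: 137 ≡ 1 mod 4, sign kept]
  = -(8/43)    [137 ≡ 8 mod 43]
  = (1/43)    [43 ≡ 3 mod 8 ⇒ (2/43)^3 = -1]
  = 1    [(1/43) = 1]
The Legendre symbol is 1, so x^2 ≡ 1139 (mod 4513) has solution.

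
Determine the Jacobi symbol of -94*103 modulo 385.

1

By multiplicativity, (-94·103|385) = (-94|385)·(103|385).
First factor (-94|385):
(-94|385)
  = (291|385)    [-94 ≡ 291 mod 385]
  = (385|291)    [QR: 385 ≡ 1 mod 4, sign kept]
  = (94|291)    [385 ≡ 94 mod 291]
  = -(47|291)    [291 ≡ 3 mod 8 ⇒ (2|291) = -1]
  = (291|47)    [QR: both ≡ 3 mod 4, sign flips]
  = (9|47)    [291 ≡ 9 mod 47]
  = (47|9)    [QR: 9 ≡ 1 mod 4, sign kept]
  = (2|9)    [47 ≡ 2 mod 9]
  = (1|9)    [9 ≡ 1 mod 8 ⇒ (2|9) = +1]
  = 1    [(1|9) = 1]
Second factor (103|385):
(103|385)
  = (385|103)    [QR: 385 ≡ 1 mod 4, sign kept]
  = (76|103)    [385 ≡ 76 mod 103]
  = (19|103)    [103 ≡ 7 mod 8 ⇒ (2|103)^2 = +1]
  = -(103|19)    [QR: both ≡ 3 mod 4, sign flips]
  = -(8|19)    [103 ≡ 8 mod 19]
  = (1|19)    [19 ≡ 3 mod 8 ⇒ (2|19)^3 = -1]
  = 1    [(1|19) = 1]
Product: (1)·(1) = 1.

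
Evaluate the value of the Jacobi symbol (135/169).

(135/169)
  = (169/135)    [QR: 169 ≡ 1 mod 4, sign kept]
  = (34/135)    [169 ≡ 34 mod 135]
  = (17/135)    [135 ≡ 7 mod 8 ⇒ (2/135) = +1]
  = (135/17)    [QR: 17 ≡ 1 mod 4, sign kept]
  = (16/17)    [135 ≡ 16 mod 17]
  = (1/17)    [17 ≡ 1 mod 8 ⇒ (2/17)^4 = +1]
  = 1    [(1/17) = 1]

1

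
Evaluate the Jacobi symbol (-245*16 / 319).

-1

By multiplicativity, (-245·16 / 319) = (-245 / 319)·(16 / 319).
First factor (-245 / 319):
(-245 / 319)
  = (74 / 319)    [-245 ≡ 74 mod 319]
  = (37 / 319)    [319 ≡ 7 mod 8 ⇒ (2 / 319) = +1]
  = (319 / 37)    [QR: 37 ≡ 1 mod 4, sign kept]
  = (23 / 37)    [319 ≡ 23 mod 37]
  = (37 / 23)    [QR: 37 ≡ 1 mod 4, sign kept]
  = (14 / 23)    [37 ≡ 14 mod 23]
  = (7 / 23)    [23 ≡ 7 mod 8 ⇒ (2 / 23) = +1]
  = -(23 / 7)    [QR: both ≡ 3 mod 4, sign flips]
  = -(2 / 7)    [23 ≡ 2 mod 7]
  = -(1 / 7)    [7 ≡ 7 mod 8 ⇒ (2 / 7) = +1]
  = -1    [(1 / 7) = 1]
Second factor (16 / 319):
(16 / 319)
  = (1 / 319)    [319 ≡ 7 mod 8 ⇒ (2 / 319)^4 = +1]
  = 1    [(1 / 319) = 1]
Product: (-1)·(1) = -1.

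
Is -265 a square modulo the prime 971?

no

Pull out -1: (-265|971) = (-1|971)·(265|971). Since 971 ≡ 3 (mod 4), (-1|971) = -1. Now have -(265|971).
265 ≡ 1 (mod 4), so quadratic reciprocity gives (265|971) = (971|265). Reduce: 971 ≡ 176 (mod 265). Now have -(176|265).
Factor out 2: 176 = 2^4·11. Since 265 ≡ 1 (mod 8), (2|265) = +1, and (2|265)^4 = +1. Now have -(11|265).
265 ≡ 1 (mod 4), so quadratic reciprocity gives (11|265) = (265|11). Reduce: 265 ≡ 1 (mod 11). Now have -(1|11).
(1|11) = 1. Collecting the sign factors: -1.
The Legendre symbol is -1, so x^2 ≡ -265 (mod 971) has no solution.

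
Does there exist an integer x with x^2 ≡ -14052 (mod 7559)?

yes

(-14052|7559)
  = -(14052|7559)    [7559 ≡ 3 mod 4 ⇒ (-1|7559) = -1]
  = -(6493|7559)    [14052 ≡ 6493 mod 7559]
  = -(7559|6493)    [QR: 6493 ≡ 1 mod 4, sign kept]
  = -(1066|6493)    [7559 ≡ 1066 mod 6493]
  = (533|6493)    [6493 ≡ 5 mod 8 ⇒ (2|6493) = -1]
  = (6493|533)    [QR: 533 ≡ 1 mod 4, sign kept]
  = (97|533)    [6493 ≡ 97 mod 533]
  = (533|97)    [QR: 97 ≡ 1 mod 4, sign kept]
  = (48|97)    [533 ≡ 48 mod 97]
  = (3|97)    [97 ≡ 1 mod 8 ⇒ (2|97)^4 = +1]
  = (97|3)    [QR: 97 ≡ 1 mod 4, sign kept]
  = (1|3)    [97 ≡ 1 mod 3]
  = 1    [(1|3) = 1]
(-14052|7559) = 1, and 7559 is prime, so -14052 is a quadratic residue mod 7559.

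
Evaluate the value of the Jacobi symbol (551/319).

Reduce the numerator: 551 ≡ 232 (mod 319), so (551/319) = (232/319).
Factor out 2: 232 = 2^3·29. Since 319 ≡ 7 (mod 8), (2/319) = +1, and (2/319)^3 = +1. Now have (29/319).
29 ≡ 1 (mod 4), so quadratic reciprocity gives (29/319) = (319/29). Reduce: 319 ≡ 0 (mod 29). Now have (0/29).
The numerator is now 0 with denominator 29 > 1: the symbol is 0.

0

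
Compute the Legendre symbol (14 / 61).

(14 / 61)
  = -(7 / 61)    [61 ≡ 5 mod 8 ⇒ (2 / 61) = -1]
  = -(61 / 7)    [QR: 61 ≡ 1 mod 4, sign kept]
  = -(5 / 7)    [61 ≡ 5 mod 7]
  = -(7 / 5)    [QR: 5 ≡ 1 mod 4, sign kept]
  = -(2 / 5)    [7 ≡ 2 mod 5]
  = (1 / 5)    [5 ≡ 5 mod 8 ⇒ (2 / 5) = -1]
  = 1    [(1 / 5) = 1]

1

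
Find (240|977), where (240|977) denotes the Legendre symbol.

(240|977)
  = (15|977)    [977 ≡ 1 mod 8 ⇒ (2|977)^4 = +1]
  = (977|15)    [QR: 977 ≡ 1 mod 4, sign kept]
  = (2|15)    [977 ≡ 2 mod 15]
  = (1|15)    [15 ≡ 7 mod 8 ⇒ (2|15) = +1]
  = 1    [(1|15) = 1]

1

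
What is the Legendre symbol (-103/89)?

(-103/89)
  = (75/89)    [-103 ≡ 75 mod 89]
  = (89/75)    [QR: 89 ≡ 1 mod 4, sign kept]
  = (14/75)    [89 ≡ 14 mod 75]
  = -(7/75)    [75 ≡ 3 mod 8 ⇒ (2/75) = -1]
  = (75/7)    [QR: both ≡ 3 mod 4, sign flips]
  = (5/7)    [75 ≡ 5 mod 7]
  = (7/5)    [QR: 5 ≡ 1 mod 4, sign kept]
  = (2/5)    [7 ≡ 2 mod 5]
  = -(1/5)    [5 ≡ 5 mod 8 ⇒ (2/5) = -1]
  = -1    [(1/5) = 1]

-1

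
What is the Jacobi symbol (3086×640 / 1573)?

By multiplicativity, (3086·640 / 1573) = (3086 / 1573)·(640 / 1573).
First factor (3086 / 1573):
(3086 / 1573)
  = (1513 / 1573)    [3086 ≡ 1513 mod 1573]
  = (1573 / 1513)    [QR: 1513 ≡ 1 mod 4, sign kept]
  = (60 / 1513)    [1573 ≡ 60 mod 1513]
  = (15 / 1513)    [1513 ≡ 1 mod 8 ⇒ (2 / 1513)^2 = +1]
  = (1513 / 15)    [QR: 1513 ≡ 1 mod 4, sign kept]
  = (13 / 15)    [1513 ≡ 13 mod 15]
  = (15 / 13)    [QR: 13 ≡ 1 mod 4, sign kept]
  = (2 / 13)    [15 ≡ 2 mod 13]
  = -(1 / 13)    [13 ≡ 5 mod 8 ⇒ (2 / 13) = -1]
  = -1    [(1 / 13) = 1]
Second factor (640 / 1573):
(640 / 1573)
  = -(5 / 1573)    [1573 ≡ 5 mod 8 ⇒ (2 / 1573)^7 = -1]
  = -(1573 / 5)    [QR: 5 ≡ 1 mod 4, sign kept]
  = -(3 / 5)    [1573 ≡ 3 mod 5]
  = -(5 / 3)    [QR: 5 ≡ 1 mod 4, sign kept]
  = -(2 / 3)    [5 ≡ 2 mod 3]
  = (1 / 3)    [3 ≡ 3 mod 8 ⇒ (2 / 3) = -1]
  = 1    [(1 / 3) = 1]
Product: (-1)·(1) = -1.

-1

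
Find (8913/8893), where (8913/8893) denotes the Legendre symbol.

Reduce the numerator: 8913 ≡ 20 (mod 8893), so (8913/8893) = (20/8893).
Factor out 2: 20 = 2^2·5. Since 8893 ≡ 5 (mod 8), (2/8893) = -1, and (2/8893)^2 = +1. Now have (5/8893).
5 ≡ 1 (mod 4), so quadratic reciprocity gives (5/8893) = (8893/5). Reduce: 8893 ≡ 3 (mod 5). Now have (3/5).
5 ≡ 1 (mod 4), so quadratic reciprocity gives (3/5) = (5/3). Reduce: 5 ≡ 2 (mod 3). Now have (2/3).
Factor out 2: 2 = 2. Since 3 ≡ 3 (mod 8), (2/3) = -1. Now have -(1/3).
(1/3) = 1. Collecting the sign factors: -1.

-1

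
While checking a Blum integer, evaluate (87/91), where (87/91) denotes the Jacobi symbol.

Both 87 ≡ 3 and 91 ≡ 3 (mod 4), so reciprocity gives (87/91) = -(91/87). Reduce: 91 ≡ 4 (mod 87). Now have -(4/87).
Factor out 2: 4 = 2^2. Since 87 ≡ 7 (mod 8), (2/87) = +1, and (2/87)^2 = +1. Now have -(1/87).
(1/87) = 1. Collecting the sign factors: -1.

-1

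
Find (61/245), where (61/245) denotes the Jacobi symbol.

1

61 ≡ 1 (mod 4), so quadratic reciprocity gives (61/245) = (245/61). Reduce: 245 ≡ 1 (mod 61). Now have (1/61).
(1/61) = 1. Collecting the sign factors: 1.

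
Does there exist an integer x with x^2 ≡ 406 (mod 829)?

Factor out 2: 406 = 2·203. Since 829 ≡ 5 (mod 8), (2/829) = -1. Now have -(203/829).
829 ≡ 1 (mod 4), so quadratic reciprocity gives (203/829) = (829/203). Reduce: 829 ≡ 17 (mod 203). Now have -(17/203).
17 ≡ 1 (mod 4), so quadratic reciprocity gives (17/203) = (203/17). Reduce: 203 ≡ 16 (mod 17). Now have -(16/17).
Factor out 2: 16 = 2^4. Since 17 ≡ 1 (mod 8), (2/17) = +1, and (2/17)^4 = +1. Now have -(1/17).
(1/17) = 1. Collecting the sign factors: -1.
The Legendre symbol is -1, so x^2 ≡ 406 (mod 829) has no solution.

no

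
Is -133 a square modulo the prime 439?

(-133/439)
  = (306/439)    [-133 ≡ 306 mod 439]
  = (153/439)    [439 ≡ 7 mod 8 ⇒ (2/439) = +1]
  = (439/153)    [QR: 153 ≡ 1 mod 4, sign kept]
  = (133/153)    [439 ≡ 133 mod 153]
  = (153/133)    [QR: 133 ≡ 1 mod 4, sign kept]
  = (20/133)    [153 ≡ 20 mod 133]
  = (5/133)    [133 ≡ 5 mod 8 ⇒ (2/133)^2 = +1]
  = (133/5)    [QR: 5 ≡ 1 mod 4, sign kept]
  = (3/5)    [133 ≡ 3 mod 5]
  = (5/3)    [QR: 5 ≡ 1 mod 4, sign kept]
  = (2/3)    [5 ≡ 2 mod 3]
  = -(1/3)    [3 ≡ 3 mod 8 ⇒ (2/3) = -1]
  = -1    [(1/3) = 1]
The Legendre symbol is -1, so x^2 ≡ -133 (mod 439) has no solution.

no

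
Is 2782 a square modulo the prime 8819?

yes

(2782/8819)
  = -(1391/8819)    [8819 ≡ 3 mod 8 ⇒ (2/8819) = -1]
  = (8819/1391)    [QR: both ≡ 3 mod 4, sign flips]
  = (473/1391)    [8819 ≡ 473 mod 1391]
  = (1391/473)    [QR: 473 ≡ 1 mod 4, sign kept]
  = (445/473)    [1391 ≡ 445 mod 473]
  = (473/445)    [QR: 445 ≡ 1 mod 4, sign kept]
  = (28/445)    [473 ≡ 28 mod 445]
  = (7/445)    [445 ≡ 5 mod 8 ⇒ (2/445)^2 = +1]
  = (445/7)    [QR: 445 ≡ 1 mod 4, sign kept]
  = (4/7)    [445 ≡ 4 mod 7]
  = (1/7)    [7 ≡ 7 mod 8 ⇒ (2/7)^2 = +1]
  = 1    [(1/7) = 1]
The Legendre symbol is 1, so x^2 ≡ 2782 (mod 8819) has solution.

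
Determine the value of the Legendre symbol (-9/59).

-1

(-9/59)
  = -(9/59)    [59 ≡ 3 mod 4 ⇒ (-1/59) = -1]
  = -(59/9)    [QR: 9 ≡ 1 mod 4, sign kept]
  = -(5/9)    [59 ≡ 5 mod 9]
  = -(9/5)    [QR: 5 ≡ 1 mod 4, sign kept]
  = -(4/5)    [9 ≡ 4 mod 5]
  = -(1/5)    [5 ≡ 5 mod 8 ⇒ (2/5)^2 = +1]
  = -1    [(1/5) = 1]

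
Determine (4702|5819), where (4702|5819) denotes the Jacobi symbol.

1

Factor out 2: 4702 = 2·2351. Since 5819 ≡ 3 (mod 8), (2|5819) = -1. Now have -(2351|5819).
Both 2351 ≡ 3 and 5819 ≡ 3 (mod 4), so reciprocity gives (2351|5819) = -(5819|2351). Reduce: 5819 ≡ 1117 (mod 2351). Now have (1117|2351).
1117 ≡ 1 (mod 4), so quadratic reciprocity gives (1117|2351) = (2351|1117). Reduce: 2351 ≡ 117 (mod 1117). Now have (117|1117).
117 ≡ 1 (mod 4), so quadratic reciprocity gives (117|1117) = (1117|117). Reduce: 1117 ≡ 64 (mod 117). Now have (64|117).
Factor out 2: 64 = 2^6. Since 117 ≡ 5 (mod 8), (2|117) = -1, and (2|117)^6 = +1. Now have (1|117).
(1|117) = 1. Collecting the sign factors: 1.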